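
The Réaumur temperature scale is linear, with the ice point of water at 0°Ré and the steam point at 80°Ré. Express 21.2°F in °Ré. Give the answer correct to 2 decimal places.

-4.80°Ré

First in Celsius: (21.2 - 32) × 5/9 = -6.0000°C.
Linearly onto the Réaumur scale: 0 + (-6.0000 / 100) × (80 - 0) = -4.80°Ré.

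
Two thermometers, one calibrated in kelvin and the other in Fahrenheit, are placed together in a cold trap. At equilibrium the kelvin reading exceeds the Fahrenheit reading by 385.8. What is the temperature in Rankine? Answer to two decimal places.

166.21°R

Let x be the kelvin reading; then the Fahrenheit reading is 1.8·x - 459.67.
(1.8·x - 459.67) - x = -385.8  ⇒  (0.8)·x = 73.87  ⇒  x = 92.3375 K.
In Celsius: 92.3375 - 273.15 = -180.8125°C.
In Rankine: -180.8125 × 1.8 + 491.67 = 166.21°R.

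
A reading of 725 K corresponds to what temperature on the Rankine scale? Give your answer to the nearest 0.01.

1305.00°R

In Celsius: 725 - 273.15 = 451.8500°C.
In Rankine: 451.8500 × 1.8 + 491.67 = 1305.00°R.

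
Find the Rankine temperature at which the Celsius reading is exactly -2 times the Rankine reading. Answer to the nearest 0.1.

106.9°R

Let R be the Rankine reading. The Celsius reading is C = 5/9·R - 273.15.
Require C = -2·R: 5/9·R - 273.15 = -2·R.
(23/9)·R = 273.15  ⇒  R = 106.9.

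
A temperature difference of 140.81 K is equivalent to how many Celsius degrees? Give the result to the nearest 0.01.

140.81°C

Kelvin and Celsius degrees are the same size, so the interval is unchanged: 140.81.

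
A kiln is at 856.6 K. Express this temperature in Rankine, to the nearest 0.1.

1541.9°R

In Celsius: 856.6 - 273.15 = 583.4500°C.
In Rankine: 583.4500 × 1.8 + 491.67 = 1541.9°R.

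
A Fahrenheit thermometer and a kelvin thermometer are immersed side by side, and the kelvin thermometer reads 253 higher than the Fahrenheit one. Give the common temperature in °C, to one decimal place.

-14.8°C

Let x be the Fahrenheit reading; then the kelvin reading is 5/9·x + 255.372.
(5/9·x + 255.372) - x = 253  ⇒  (-4/9)·x = -2.37222  ⇒  x = 5.3375°F.
In Celsius: (5.3375 - 32) × 5/9 = -14.8°C.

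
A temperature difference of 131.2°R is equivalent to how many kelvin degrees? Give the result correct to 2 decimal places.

72.89 K

For a temperature interval the offset drops out; only the factor 5/9 applies.
131.2 × 5/9 = 72.89.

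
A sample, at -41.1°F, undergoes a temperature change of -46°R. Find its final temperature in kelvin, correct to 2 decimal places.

Initial temperature in Celsius: (-41.1 - 32) × 5/9 = -40.6111°C.
The 46°R change is an interval, so only the factor 5/9 applies: -46 × 5/9 = -25.5556°C.
Final Celsius temperature: -40.6111 - 25.5556 = -66.1667°C.
In kelvin: -66.1667 + 273.15 = 206.98 K.

206.98 K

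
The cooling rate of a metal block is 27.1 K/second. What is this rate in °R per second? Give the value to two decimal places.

Since only a temperature interval is involved, the additive offset between the scales drops out.
A change of 1 K is a change of 1.8°R, so 27.1 × 1.8 = 48.78.

48.78 °R/second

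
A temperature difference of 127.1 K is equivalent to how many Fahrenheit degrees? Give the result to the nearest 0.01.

228.78°F

For a temperature interval the offset drops out; only the factor 1.8 applies.
127.1 × 1.8 = 228.78.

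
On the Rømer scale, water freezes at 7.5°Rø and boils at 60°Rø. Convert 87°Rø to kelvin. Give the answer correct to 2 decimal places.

424.58 K

Linear interpolation between the fixed points: C = (87 - 7.5) × 100 / (60 - 7.5) = 151.4286°C.
Then 151.4286 + 273.15 = 424.58 K.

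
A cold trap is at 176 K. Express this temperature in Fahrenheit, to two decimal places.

-142.87°F

In Celsius: 176 - 273.15 = -97.1500°C.
In Fahrenheit: -97.1500 × 1.8 + 32 = -142.87°F.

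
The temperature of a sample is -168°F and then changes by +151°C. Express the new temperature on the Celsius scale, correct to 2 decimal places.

39.89°C

Initial temperature in Celsius: (-168 - 32) × 5/9 = -111.1111°C.
Final Celsius temperature: -111.1111 + 151.0000 = 39.8889°C.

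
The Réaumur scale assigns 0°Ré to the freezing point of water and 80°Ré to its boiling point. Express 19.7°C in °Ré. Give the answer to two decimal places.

Linearly onto the Réaumur scale: 0 + (19.7000 / 100) × (80 - 0) = 15.76°Ré.

15.76°Ré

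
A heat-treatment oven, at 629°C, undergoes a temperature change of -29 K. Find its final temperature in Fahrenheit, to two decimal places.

The 29 K change is an interval; Kelvin and Celsius degrees are the same size, so ΔC = -29°C.
Final Celsius temperature: 629.0000 - 29.0000 = 600.0000°C.
In Fahrenheit: 600.0000 × 1.8 + 32 = 1112.00°F.

1112.00°F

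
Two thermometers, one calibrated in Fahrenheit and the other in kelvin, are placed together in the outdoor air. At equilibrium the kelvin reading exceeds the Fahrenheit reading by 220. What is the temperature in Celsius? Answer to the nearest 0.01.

Let x be the Fahrenheit reading; then the kelvin reading is 5/9·x + 255.372.
(5/9·x + 255.372) - x = 220  ⇒  (-4/9)·x = -35.3722  ⇒  x = 79.5875°F.
In Celsius: (79.5875 - 32) × 5/9 = 26.44°C.

26.44°C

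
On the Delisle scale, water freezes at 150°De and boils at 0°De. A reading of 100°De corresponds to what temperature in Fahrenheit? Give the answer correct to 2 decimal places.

92.00°F

Linear interpolation between the fixed points: C = (100 - 150) × 100 / (0 - 150) = 33.3333°C.
Then 33.3333 × 1.8 + 32 = 92.00°F.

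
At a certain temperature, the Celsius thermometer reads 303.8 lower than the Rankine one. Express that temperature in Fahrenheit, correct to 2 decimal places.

Let x be the Rankine reading; then the Celsius reading is 5/9·x - 273.15.
(5/9·x - 273.15) - x = -303.8  ⇒  (-4/9)·x = -30.65  ⇒  x = 68.9625°R.
In Celsius: (68.9625 - 491.67) × 5/9 = -234.8375°C.
In Fahrenheit: -234.8375 × 1.8 + 32 = -390.71°F.

-390.71°F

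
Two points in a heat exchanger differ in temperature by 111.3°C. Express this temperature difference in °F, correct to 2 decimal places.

200.34°F

An interval of 1°C corresponds to 1.8°F.
111.3 × 1.8 = 200.34.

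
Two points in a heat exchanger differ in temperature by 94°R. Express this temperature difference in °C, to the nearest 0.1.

An interval of 1°R corresponds to 5/9°C.
94 × 5/9 = 52.2.

52.2°C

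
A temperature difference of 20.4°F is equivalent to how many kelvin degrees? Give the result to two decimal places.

An interval of 1°F corresponds to 5/9 K.
20.4 × 5/9 = 11.33.

11.33 K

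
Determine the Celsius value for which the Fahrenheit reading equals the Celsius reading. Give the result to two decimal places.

Let C be the Celsius reading. The Fahrenheit reading is F = 1.8·C + 32.
Set F = C: 1.8·C + 32 = C.
(0.8)·C = -32  ⇒  C = -40.00.

-40.00°C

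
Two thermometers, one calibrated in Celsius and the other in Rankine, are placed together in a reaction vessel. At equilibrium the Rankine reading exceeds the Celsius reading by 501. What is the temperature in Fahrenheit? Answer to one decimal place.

53.0°F

Let x be the Celsius reading; then the Rankine reading is 1.8·x + 491.67.
(1.8·x + 491.67) - x = 501  ⇒  (0.8)·x = 9.33  ⇒  x = 11.6625°C.
In Fahrenheit: 11.6625 × 1.8 + 32 = 53.0°F.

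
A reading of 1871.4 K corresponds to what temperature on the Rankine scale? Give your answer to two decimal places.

3368.52°R

In Celsius: 1871.4 - 273.15 = 1598.2500°C.
In Rankine: 1598.2500 × 1.8 + 491.67 = 3368.52°R.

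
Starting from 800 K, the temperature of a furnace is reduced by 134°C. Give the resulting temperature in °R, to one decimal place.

Initial temperature in Celsius: 800 - 273.15 = 526.8500°C.
Final Celsius temperature: 526.8500 - 134.0000 = 392.8500°C.
In Rankine: 392.8500 × 1.8 + 491.67 = 1198.8°R.

1198.8°R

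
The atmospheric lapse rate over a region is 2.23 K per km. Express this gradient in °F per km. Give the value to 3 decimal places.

4.014 °F/km

The quantity depends on a temperature interval, so only the ratio of degree sizes applies; the offset between the scales is irrelevant.
A change of 1 K is a change of 1.8°F, so 2.23 × 1.8 = 4.014.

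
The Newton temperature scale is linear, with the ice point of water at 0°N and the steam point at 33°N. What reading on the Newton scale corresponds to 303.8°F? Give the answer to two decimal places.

First in Celsius: (303.8 - 32) × 5/9 = 151.0000°C.
Linearly onto the Newton scale: 0 + (151.0000 / 100) × (33 - 0) = 49.83°N.

49.83°N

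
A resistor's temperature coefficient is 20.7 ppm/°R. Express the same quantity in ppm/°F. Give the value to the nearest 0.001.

20.700 ppm/°F

Since only a temperature interval is involved, the additive offset between the scales drops out.
A change of 1°F is a change of 1°R, so per °F the value is 20.7 × 1 = 20.700.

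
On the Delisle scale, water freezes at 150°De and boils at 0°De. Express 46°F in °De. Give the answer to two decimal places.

138.33°De

First in Celsius: (46 - 32) × 5/9 = 7.7778°C.
Linearly onto the Delisle scale: 150 + (7.7778 / 100) × (0 - 150) = 138.33°De.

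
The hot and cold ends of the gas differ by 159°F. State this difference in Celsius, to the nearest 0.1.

88.3°C

Only the scale ratio 5/9 matters for a change in temperature.
159 × 5/9 = 88.3.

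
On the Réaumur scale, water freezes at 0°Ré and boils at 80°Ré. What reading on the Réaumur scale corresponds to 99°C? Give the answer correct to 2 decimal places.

79.20°Ré

Linearly onto the Réaumur scale: 0 + (99.0000 / 100) × (80 - 0) = 79.20°Ré.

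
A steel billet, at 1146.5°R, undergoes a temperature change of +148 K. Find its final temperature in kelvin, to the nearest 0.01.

Initial temperature in Celsius: (1146.5 - 491.67) × 5/9 = 363.7944°C.
The 148 K change is an interval; Kelvin and Celsius degrees are the same size, so ΔC = +148°C.
Final Celsius temperature: 363.7944 + 148.0000 = 511.7944°C.
In kelvin: 511.7944 + 273.15 = 784.94 K.

784.94 K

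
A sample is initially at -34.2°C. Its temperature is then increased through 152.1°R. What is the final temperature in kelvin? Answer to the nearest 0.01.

323.45 K

The 152.1°R change is an interval, so only the factor 5/9 applies: +152.1 × 5/9 = +84.5000°C.
Final Celsius temperature: -34.2000 + 84.5000 = 50.3000°C.
In kelvin: 50.3000 + 273.15 = 323.45 K.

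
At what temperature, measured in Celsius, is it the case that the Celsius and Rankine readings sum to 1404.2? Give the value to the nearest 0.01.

Let C be the Celsius reading. The Rankine reading is R = 1.8·C + 491.67.
Require C + R = 1404.2: (2.8)·C + 491.67 = 1404.2.
C = (1404.2 - 491.67) / (2.8) = 325.90.

325.90°C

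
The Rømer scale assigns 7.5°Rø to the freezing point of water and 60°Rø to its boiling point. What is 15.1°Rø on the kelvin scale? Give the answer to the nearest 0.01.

287.63 K

Linear interpolation between the fixed points: C = (15.1 - 7.5) × 100 / (60 - 7.5) = 14.4762°C.
Then 14.4762 + 273.15 = 287.63 K.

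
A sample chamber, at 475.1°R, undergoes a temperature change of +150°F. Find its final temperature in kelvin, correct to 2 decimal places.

Initial temperature in Celsius: (475.1 - 491.67) × 5/9 = -9.2056°C.
The 150°F change is an interval, so only the factor 5/9 applies: +150 × 5/9 = +83.3333°C.
Final Celsius temperature: -9.2056 + 83.3333 = 74.1278°C.
In kelvin: 74.1278 + 273.15 = 347.28 K.

347.28 K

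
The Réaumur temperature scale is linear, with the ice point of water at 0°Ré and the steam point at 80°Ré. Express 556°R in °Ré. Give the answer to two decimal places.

First in Celsius: (556 - 491.67) × 5/9 = 35.7389°C.
Linearly onto the Réaumur scale: 0 + (35.7389 / 100) × (80 - 0) = 28.59°Ré.

28.59°Ré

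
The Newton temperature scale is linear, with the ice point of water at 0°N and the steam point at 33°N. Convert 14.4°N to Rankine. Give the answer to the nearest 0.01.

Linear interpolation between the fixed points: C = (14.4 - 0) × 100 / (33 - 0) = 43.6364°C.
Then 43.6364 × 1.8 + 491.67 = 570.22°R.

570.22°R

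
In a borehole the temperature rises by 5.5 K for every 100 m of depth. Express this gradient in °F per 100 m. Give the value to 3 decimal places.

9.900 °F/100 m

The quantity depends on a temperature interval, so only the ratio of degree sizes applies; the offset between the scales is irrelevant.
A change of 1 K is a change of 1.8°F, so 5.5 × 1.8 = 9.900.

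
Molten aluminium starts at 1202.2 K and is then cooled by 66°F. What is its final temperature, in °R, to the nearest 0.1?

2098.0°R

Initial temperature in Celsius: 1202.2 - 273.15 = 929.0500°C.
The 66°F change is an interval, so only the factor 5/9 applies: -66 × 5/9 = -36.6667°C.
Final Celsius temperature: 929.0500 - 36.6667 = 892.3833°C.
In Rankine: 892.3833 × 1.8 + 491.67 = 2098.0°R.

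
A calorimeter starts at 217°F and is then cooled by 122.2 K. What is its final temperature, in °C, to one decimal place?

Initial temperature in Celsius: (217 - 32) × 5/9 = 102.7778°C.
The 122.2 K change is an interval; Kelvin and Celsius degrees are the same size, so ΔC = -122.2°C.
Final Celsius temperature: 102.7778 - 122.2000 = -19.4222°C.

-19.4°C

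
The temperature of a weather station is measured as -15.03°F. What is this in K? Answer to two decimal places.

247.02 K

In Celsius: (-15.03 - 32) × 5/9 = -26.1278°C.
In kelvin: -26.1278 + 273.15 = 247.02 K.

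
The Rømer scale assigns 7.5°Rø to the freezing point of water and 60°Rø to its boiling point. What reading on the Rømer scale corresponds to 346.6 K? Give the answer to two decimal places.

46.06°Rø

First in Celsius: 346.6 - 273.15 = 73.4500°C.
Linearly onto the Rømer scale: 7.5 + (73.4500 / 100) × (60 - 7.5) = 46.06°Rø.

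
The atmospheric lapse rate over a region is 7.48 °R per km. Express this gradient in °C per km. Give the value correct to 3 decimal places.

The quantity depends on a temperature interval, so only the ratio of degree sizes applies; the offset between the scales is irrelevant.
A change of 1°R is a change of 5/9°C, so 7.48 × 5/9 = 4.156.

4.156 °C/km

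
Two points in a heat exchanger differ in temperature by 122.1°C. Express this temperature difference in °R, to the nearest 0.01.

219.78°R

An interval of 1°C corresponds to 1.8°R.
122.1 × 1.8 = 219.78.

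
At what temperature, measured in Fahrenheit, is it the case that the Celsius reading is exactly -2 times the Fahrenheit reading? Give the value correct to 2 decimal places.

6.96°F

Let F be the Fahrenheit reading. The Celsius reading is C = 5/9·F - 17.7778.
Require C = -2·F: 5/9·F - 17.7778 = -2·F.
(23/9)·F = 17.7778  ⇒  F = 6.96.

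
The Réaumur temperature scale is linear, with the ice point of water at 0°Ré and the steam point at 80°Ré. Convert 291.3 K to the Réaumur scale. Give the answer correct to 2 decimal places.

First in Celsius: 291.3 - 273.15 = 18.1500°C.
Linearly onto the Réaumur scale: 0 + (18.1500 / 100) × (80 - 0) = 14.52°Ré.

14.52°Ré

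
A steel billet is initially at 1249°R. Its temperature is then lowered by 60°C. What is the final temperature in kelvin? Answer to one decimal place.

Initial temperature in Celsius: (1249 - 491.67) × 5/9 = 420.7389°C.
Final Celsius temperature: 420.7389 - 60.0000 = 360.7389°C.
In kelvin: 360.7389 + 273.15 = 633.9 K.

633.9 K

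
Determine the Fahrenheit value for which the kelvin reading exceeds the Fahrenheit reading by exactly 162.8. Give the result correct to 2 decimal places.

208.29°F

Let F be the Fahrenheit reading. The kelvin reading is K = 5/9·F + 255.372.
Require K - F = 162.8: (-4/9)·F + 255.372 = 162.8.
F = (162.8 - 255.372) / (-4/9) = 208.29.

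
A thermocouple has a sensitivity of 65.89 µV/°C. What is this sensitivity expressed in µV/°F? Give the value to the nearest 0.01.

36.61 µV/°F

Since only a temperature interval is involved, the additive offset between the scales drops out.
A change of 1°F is a change of 5/9°C, so per °F the value is 65.89 × 5/9 = 36.61.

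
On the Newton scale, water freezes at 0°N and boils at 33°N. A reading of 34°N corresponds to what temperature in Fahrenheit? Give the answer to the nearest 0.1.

217.5°F

Linear interpolation between the fixed points: C = (34 - 0) × 100 / (33 - 0) = 103.0303°C.
Then 103.0303 × 1.8 + 32 = 217.5°F.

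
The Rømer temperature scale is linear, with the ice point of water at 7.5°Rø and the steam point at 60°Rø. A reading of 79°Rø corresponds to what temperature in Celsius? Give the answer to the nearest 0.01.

Linear interpolation between the fixed points: C = (79 - 7.5) × 100 / (60 - 7.5) = 136.1905°C.

136.19°C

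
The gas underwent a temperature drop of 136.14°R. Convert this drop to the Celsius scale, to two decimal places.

An interval of 1°R corresponds to 5/9°C.
136.14 × 5/9 = 75.63.

75.63°C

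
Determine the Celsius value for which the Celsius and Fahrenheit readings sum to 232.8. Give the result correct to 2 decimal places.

Let C be the Celsius reading. The Fahrenheit reading is F = 1.8·C + 32.
Require C + F = 232.8: (2.8)·C + 32 = 232.8.
C = (232.8 - 32) / (2.8) = 71.71.

71.71°C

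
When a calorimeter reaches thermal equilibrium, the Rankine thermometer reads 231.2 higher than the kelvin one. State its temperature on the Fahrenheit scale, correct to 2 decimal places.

Let x be the kelvin reading; then the Rankine reading is 1.8·x.
(1.8·x) - x = 231.2  ⇒  (0.8)·x = 231.2  ⇒  x = 289.0000 K.
In Celsius: 289 - 273.15 = 15.8500°C.
In Fahrenheit: 15.8500 × 1.8 + 32 = 60.53°F.

60.53°F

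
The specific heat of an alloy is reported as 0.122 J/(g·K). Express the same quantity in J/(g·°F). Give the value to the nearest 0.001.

The quantity depends on a temperature interval, so only the ratio of degree sizes applies; the offset between the scales is irrelevant.
A change of 1°F is a change of 5/9 K, so per °F the value is 0.122 × 5/9 = 0.068.

0.068 J/(g·°F)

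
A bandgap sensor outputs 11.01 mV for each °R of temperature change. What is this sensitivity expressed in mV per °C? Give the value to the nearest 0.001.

Since only a temperature interval is involved, the additive offset between the scales drops out.
A change of 1°C is a change of 1.8°R, so per °C the value is 11.01 × 1.8 = 19.818.

19.818 mV per °C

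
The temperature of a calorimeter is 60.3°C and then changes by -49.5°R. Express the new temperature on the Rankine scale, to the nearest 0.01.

550.71°R

The 49.5°R change is an interval, so only the factor 5/9 applies: -49.5 × 5/9 = -27.5000°C.
Final Celsius temperature: 60.3000 - 27.5000 = 32.8000°C.
In Rankine: 32.8000 × 1.8 + 491.67 = 550.71°R.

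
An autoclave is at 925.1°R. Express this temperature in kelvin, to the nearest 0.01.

In Celsius: (925.1 - 491.67) × 5/9 = 240.7944°C.
In kelvin: 240.7944 + 273.15 = 513.94 K.

513.94 K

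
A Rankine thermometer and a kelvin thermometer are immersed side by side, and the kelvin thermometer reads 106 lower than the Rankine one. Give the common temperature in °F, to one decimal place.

Let x be the Rankine reading; then the kelvin reading is 5/9·x.
(5/9·x) - x = -106  ⇒  (-4/9)·x = -106  ⇒  x = 238.5000°R.
In Celsius: (238.5 - 491.67) × 5/9 = -140.6500°C.
In Fahrenheit: -140.6500 × 1.8 + 32 = -221.2°F.

-221.2°F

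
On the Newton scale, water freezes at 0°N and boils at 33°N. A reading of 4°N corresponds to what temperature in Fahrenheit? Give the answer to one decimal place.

Linear interpolation between the fixed points: C = (4 - 0) × 100 / (33 - 0) = 12.1212°C.
Then 12.1212 × 1.8 + 32 = 53.8°F.

53.8°F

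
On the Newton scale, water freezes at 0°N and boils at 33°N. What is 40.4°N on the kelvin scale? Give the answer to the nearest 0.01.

Linear interpolation between the fixed points: C = (40.4 - 0) × 100 / (33 - 0) = 122.4242°C.
Then 122.4242 + 273.15 = 395.57 K.

395.57 K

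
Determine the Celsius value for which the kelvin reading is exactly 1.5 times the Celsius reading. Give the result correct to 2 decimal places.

Let C be the Celsius reading. The kelvin reading is K = 1·C + 273.15.
Require K = 1.5·C: 1·C + 273.15 = 1.5·C.
(-0.5)·C = -273.15  ⇒  C = 546.30.

546.30°C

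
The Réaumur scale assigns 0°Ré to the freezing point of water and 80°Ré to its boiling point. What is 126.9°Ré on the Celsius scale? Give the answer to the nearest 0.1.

158.6°C

Linear interpolation between the fixed points: C = (126.9 - 0) × 100 / (80 - 0) = 158.6250°C.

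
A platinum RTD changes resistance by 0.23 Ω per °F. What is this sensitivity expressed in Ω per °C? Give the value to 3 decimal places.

The quantity depends on a temperature interval, so only the ratio of degree sizes applies; the offset between the scales is irrelevant.
A change of 1°C is a change of 1.8°F, so per °C the value is 0.23 × 1.8 = 0.414.

0.414 Ω per °C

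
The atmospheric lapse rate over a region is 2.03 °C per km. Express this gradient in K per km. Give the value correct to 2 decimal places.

2.03 K/km

Since only a temperature interval is involved, the additive offset between the scales drops out.
A change of 1°C is a change of 1 K, so 2.03 × 1 = 2.03.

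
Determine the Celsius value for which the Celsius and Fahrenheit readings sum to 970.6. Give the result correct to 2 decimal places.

Let C be the Celsius reading. The Fahrenheit reading is F = 1.8·C + 32.
Require C + F = 970.6: (2.8)·C + 32 = 970.6.
C = (970.6 - 32) / (2.8) = 335.21.

335.21°C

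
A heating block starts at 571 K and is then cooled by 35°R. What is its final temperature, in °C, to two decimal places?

278.41°C

Initial temperature in Celsius: 571 - 273.15 = 297.8500°C.
The 35°R change is an interval, so only the factor 5/9 applies: -35 × 5/9 = -19.4444°C.
Final Celsius temperature: 297.8500 - 19.4444 = 278.4056°C.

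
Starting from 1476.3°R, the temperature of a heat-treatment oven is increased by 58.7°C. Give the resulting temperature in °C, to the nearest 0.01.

605.72°C

Initial temperature in Celsius: (1476.3 - 491.67) × 5/9 = 547.0167°C.
Final Celsius temperature: 547.0167 + 58.7000 = 605.7167°C.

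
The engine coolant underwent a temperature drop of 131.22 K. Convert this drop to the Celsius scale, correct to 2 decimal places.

Kelvin and Celsius degrees are the same size, so the interval is unchanged: 131.22.

131.22°C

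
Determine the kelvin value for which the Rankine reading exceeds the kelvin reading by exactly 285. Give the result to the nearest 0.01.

Let K be the kelvin reading. The Rankine reading is R = 1.8·K.
Require R - K = 285: (0.8)·K = 285.
K = (285) / (0.8) = 356.25.

356.25 K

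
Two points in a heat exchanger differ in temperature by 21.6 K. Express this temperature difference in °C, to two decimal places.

21.60°C

Kelvin and Celsius degrees are the same size, so the interval is unchanged: 21.60.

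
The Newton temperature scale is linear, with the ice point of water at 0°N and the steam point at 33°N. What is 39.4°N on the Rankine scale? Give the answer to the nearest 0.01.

706.58°R

Linear interpolation between the fixed points: C = (39.4 - 0) × 100 / (33 - 0) = 119.3939°C.
Then 119.3939 × 1.8 + 491.67 = 706.58°R.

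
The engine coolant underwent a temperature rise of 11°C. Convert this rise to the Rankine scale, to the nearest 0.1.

For a temperature interval the offset drops out; only the factor 1.8 applies.
11 × 1.8 = 19.8.

19.8°R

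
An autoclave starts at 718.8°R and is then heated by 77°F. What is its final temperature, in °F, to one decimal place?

336.1°F

Initial temperature in Celsius: (718.8 - 491.67) × 5/9 = 126.1833°C.
The 77°F change is an interval, so only the factor 5/9 applies: +77 × 5/9 = +42.7778°C.
Final Celsius temperature: 126.1833 + 42.7778 = 168.9611°C.
In Fahrenheit: 168.9611 × 1.8 + 32 = 336.1°F.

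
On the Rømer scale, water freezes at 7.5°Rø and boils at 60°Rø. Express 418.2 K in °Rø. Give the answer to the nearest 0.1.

First in Celsius: 418.2 - 273.15 = 145.0500°C.
Linearly onto the Rømer scale: 7.5 + (145.0500 / 100) × (60 - 7.5) = 83.7°Rø.

83.7°Rø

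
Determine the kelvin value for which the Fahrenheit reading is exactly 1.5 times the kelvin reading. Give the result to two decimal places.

Let K be the kelvin reading. The Fahrenheit reading is F = 1.8·K - 459.67.
Require F = 1.5·K: 1.8·K - 459.67 = 1.5·K.
(0.3)·K = 459.67  ⇒  K = 1532.23.

1532.23 K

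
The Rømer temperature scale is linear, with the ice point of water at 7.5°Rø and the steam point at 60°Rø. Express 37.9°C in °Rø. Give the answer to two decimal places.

27.40°Rø

Linearly onto the Rømer scale: 7.5 + (37.9000 / 100) × (60 - 7.5) = 27.40°Rø.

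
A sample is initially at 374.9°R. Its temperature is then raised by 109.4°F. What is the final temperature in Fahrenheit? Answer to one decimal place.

Initial temperature in Celsius: (374.9 - 491.67) × 5/9 = -64.8722°C.
The 109.4°F change is an interval, so only the factor 5/9 applies: +109.4 × 5/9 = +60.7778°C.
Final Celsius temperature: -64.8722 + 60.7778 = -4.0944°C.
In Fahrenheit: -4.0944 × 1.8 + 32 = 24.6°F.

24.6°F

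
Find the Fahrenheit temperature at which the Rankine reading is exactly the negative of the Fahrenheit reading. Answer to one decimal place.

Let F be the Fahrenheit reading. The Rankine reading is R = 1·F + 459.67.
Require R = -1·F: 1·F + 459.67 = -1·F.
(2)·F = -459.67  ⇒  F = -229.8.

-229.8°F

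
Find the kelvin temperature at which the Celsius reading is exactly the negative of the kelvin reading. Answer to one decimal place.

136.6 K

Let K be the kelvin reading. The Celsius reading is C = 1·K - 273.15.
Require C = -1·K: 1·K - 273.15 = -1·K.
(2)·K = 273.15  ⇒  K = 136.6.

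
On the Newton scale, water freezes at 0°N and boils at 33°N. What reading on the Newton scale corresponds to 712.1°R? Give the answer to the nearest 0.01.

40.41°N

First in Celsius: (712.1 - 491.67) × 5/9 = 122.4611°C.
Linearly onto the Newton scale: 0 + (122.4611 / 100) × (33 - 0) = 40.41°N.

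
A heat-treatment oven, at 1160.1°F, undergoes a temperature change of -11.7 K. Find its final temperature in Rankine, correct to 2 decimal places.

Initial temperature in Celsius: (1160.1 - 32) × 5/9 = 626.7222°C.
The 11.7 K change is an interval; Kelvin and Celsius degrees are the same size, so ΔC = -11.7°C.
Final Celsius temperature: 626.7222 - 11.7000 = 615.0222°C.
In Rankine: 615.0222 × 1.8 + 491.67 = 1598.71°R.

1598.71°R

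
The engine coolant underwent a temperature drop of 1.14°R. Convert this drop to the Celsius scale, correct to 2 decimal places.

An interval of 1°R corresponds to 5/9°C.
1.14 × 5/9 = 0.63.

0.63°C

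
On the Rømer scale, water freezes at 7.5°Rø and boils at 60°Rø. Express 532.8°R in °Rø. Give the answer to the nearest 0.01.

First in Celsius: (532.8 - 491.67) × 5/9 = 22.8500°C.
Linearly onto the Rømer scale: 7.5 + (22.8500 / 100) × (60 - 7.5) = 19.50°Rø.

19.50°Rø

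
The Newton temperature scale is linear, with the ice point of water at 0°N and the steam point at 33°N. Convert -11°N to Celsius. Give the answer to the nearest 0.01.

-33.33°C

Linear interpolation between the fixed points: C = (-11 - 0) × 100 / (33 - 0) = -33.3333°C.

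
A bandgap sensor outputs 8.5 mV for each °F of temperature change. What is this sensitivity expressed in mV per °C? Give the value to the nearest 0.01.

The quantity depends on a temperature interval, so only the ratio of degree sizes applies; the offset between the scales is irrelevant.
A change of 1°C is a change of 1.8°F, so per °C the value is 8.5 × 1.8 = 15.30.

15.30 mV per °C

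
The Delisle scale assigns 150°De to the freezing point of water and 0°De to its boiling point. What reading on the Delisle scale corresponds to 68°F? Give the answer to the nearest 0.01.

First in Celsius: (68 - 32) × 5/9 = 20.0000°C.
Linearly onto the Delisle scale: 150 + (20.0000 / 100) × (0 - 150) = 120.00°De.

120.00°De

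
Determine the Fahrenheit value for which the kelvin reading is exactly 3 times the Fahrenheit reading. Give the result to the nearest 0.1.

104.5°F

Let F be the Fahrenheit reading. The kelvin reading is K = 5/9·F + 255.372.
Require K = 3·F: 5/9·F + 255.372 = 3·F.
(-22/9)·F = -255.372  ⇒  F = 104.5.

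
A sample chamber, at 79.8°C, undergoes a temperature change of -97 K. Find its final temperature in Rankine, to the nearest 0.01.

The 97 K change is an interval; Kelvin and Celsius degrees are the same size, so ΔC = -97°C.
Final Celsius temperature: 79.8000 - 97.0000 = -17.2000°C.
In Rankine: -17.2000 × 1.8 + 491.67 = 460.71°R.

460.71°R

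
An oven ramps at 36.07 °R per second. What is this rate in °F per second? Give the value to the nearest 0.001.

The quantity depends on a temperature interval, so only the ratio of degree sizes applies; the offset between the scales is irrelevant.
A change of 1°R is a change of 1°F, so 36.07 × 1 = 36.070.

36.070 °F/second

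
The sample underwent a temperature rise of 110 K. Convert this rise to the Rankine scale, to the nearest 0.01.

For a temperature interval the offset drops out; only the factor 1.8 applies.
110 × 1.8 = 198.00.

198.00°R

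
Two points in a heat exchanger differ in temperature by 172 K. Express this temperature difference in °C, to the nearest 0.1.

Kelvin and Celsius degrees are the same size, so the interval is unchanged: 172.0.

172.0°C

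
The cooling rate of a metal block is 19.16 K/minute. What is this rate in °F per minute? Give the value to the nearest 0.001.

34.488 °F/minute

The quantity depends on a temperature interval, so only the ratio of degree sizes applies; the offset between the scales is irrelevant.
A change of 1 K is a change of 1.8°F, so 19.16 × 1.8 = 34.488.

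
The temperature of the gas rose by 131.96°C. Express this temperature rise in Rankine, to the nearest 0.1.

An interval of 1°C corresponds to 1.8°R.
131.96 × 1.8 = 237.5.

237.5°R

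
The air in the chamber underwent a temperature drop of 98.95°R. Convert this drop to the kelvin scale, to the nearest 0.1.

Only the scale ratio 5/9 matters for a change in temperature.
98.95 × 5/9 = 55.0.

55.0 K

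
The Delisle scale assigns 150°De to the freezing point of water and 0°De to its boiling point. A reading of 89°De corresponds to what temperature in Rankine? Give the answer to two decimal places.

Linear interpolation between the fixed points: C = (89 - 150) × 100 / (0 - 150) = 40.6667°C.
Then 40.6667 × 1.8 + 491.67 = 564.87°R.

564.87°R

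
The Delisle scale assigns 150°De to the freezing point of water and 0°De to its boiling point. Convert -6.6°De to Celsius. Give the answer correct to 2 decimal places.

Linear interpolation between the fixed points: C = (-6.6 - 150) × 100 / (0 - 150) = 104.4000°C.

104.40°C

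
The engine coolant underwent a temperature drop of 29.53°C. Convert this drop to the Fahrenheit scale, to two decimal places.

53.15°F

An interval of 1°C corresponds to 1.8°F.
29.53 × 1.8 = 53.15.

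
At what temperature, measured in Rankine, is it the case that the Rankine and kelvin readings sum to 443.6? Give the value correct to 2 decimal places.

285.17°R

Let R be the Rankine reading. The kelvin reading is K = 5/9·R.
Require R + K = 443.6: (14/9)·R = 443.6.
R = (443.6) / (14/9) = 285.17.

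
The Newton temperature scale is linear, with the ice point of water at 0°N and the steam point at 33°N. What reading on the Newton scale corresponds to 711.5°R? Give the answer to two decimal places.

First in Celsius: (711.5 - 491.67) × 5/9 = 122.1278°C.
Linearly onto the Newton scale: 0 + (122.1278 / 100) × (33 - 0) = 40.30°N.

40.30°N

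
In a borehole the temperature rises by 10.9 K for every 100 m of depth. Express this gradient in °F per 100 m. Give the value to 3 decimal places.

The quantity depends on a temperature interval, so only the ratio of degree sizes applies; the offset between the scales is irrelevant.
A change of 1 K is a change of 1.8°F, so 10.9 × 1.8 = 19.620.

19.620 °F/100 m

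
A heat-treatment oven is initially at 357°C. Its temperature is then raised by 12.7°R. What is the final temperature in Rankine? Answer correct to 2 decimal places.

The 12.7°R change is an interval, so only the factor 5/9 applies: +12.7 × 5/9 = +7.0556°C.
Final Celsius temperature: 357.0000 + 7.0556 = 364.0556°C.
In Rankine: 364.0556 × 1.8 + 491.67 = 1146.97°R.

1146.97°R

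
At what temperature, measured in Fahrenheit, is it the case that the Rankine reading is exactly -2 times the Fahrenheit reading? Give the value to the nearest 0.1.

Let F be the Fahrenheit reading. The Rankine reading is R = 1·F + 459.67.
Require R = -2·F: 1·F + 459.67 = -2·F.
(3)·F = -459.67  ⇒  F = -153.2.

-153.2°F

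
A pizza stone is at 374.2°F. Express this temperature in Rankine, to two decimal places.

833.87°R

In Celsius: (374.2 - 32) × 5/9 = 190.1111°C.
In Rankine: 190.1111 × 1.8 + 491.67 = 833.87°R.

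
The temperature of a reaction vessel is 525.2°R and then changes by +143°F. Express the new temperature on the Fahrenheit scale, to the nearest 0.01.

Initial temperature in Celsius: (525.2 - 491.67) × 5/9 = 18.6278°C.
The 143°F change is an interval, so only the factor 5/9 applies: +143 × 5/9 = +79.4444°C.
Final Celsius temperature: 18.6278 + 79.4444 = 98.0722°C.
In Fahrenheit: 98.0722 × 1.8 + 32 = 208.53°F.

208.53°F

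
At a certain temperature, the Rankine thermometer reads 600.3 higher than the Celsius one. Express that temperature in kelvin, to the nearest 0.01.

408.94 K

Let x be the Celsius reading; then the Rankine reading is 1.8·x + 491.67.
(1.8·x + 491.67) - x = 600.3  ⇒  (0.8)·x = 108.63  ⇒  x = 135.7875°C.
In kelvin: 135.7875 + 273.15 = 408.94 K.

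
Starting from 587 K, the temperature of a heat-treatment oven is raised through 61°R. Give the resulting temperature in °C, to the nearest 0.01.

347.74°C

Initial temperature in Celsius: 587 - 273.15 = 313.8500°C.
The 61°R change is an interval, so only the factor 5/9 applies: +61 × 5/9 = +33.8889°C.
Final Celsius temperature: 313.8500 + 33.8889 = 347.7389°C.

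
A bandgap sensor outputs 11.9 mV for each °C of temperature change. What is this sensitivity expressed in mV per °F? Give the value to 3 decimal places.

6.611 mV per °F

The quantity depends on a temperature interval, so only the ratio of degree sizes applies; the offset between the scales is irrelevant.
A change of 1°F is a change of 5/9°C, so per °F the value is 11.9 × 5/9 = 6.611.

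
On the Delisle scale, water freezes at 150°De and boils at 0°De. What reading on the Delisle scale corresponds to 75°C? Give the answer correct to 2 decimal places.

37.50°De

Linearly onto the Delisle scale: 150 + (75.0000 / 100) × (0 - 150) = 37.50°De.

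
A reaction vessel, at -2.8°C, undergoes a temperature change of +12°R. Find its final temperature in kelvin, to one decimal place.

277.0 K

The 12°R change is an interval, so only the factor 5/9 applies: +12 × 5/9 = +6.6667°C.
Final Celsius temperature: -2.8000 + 6.6667 = 3.8667°C.
In kelvin: 3.8667 + 273.15 = 277.0 K.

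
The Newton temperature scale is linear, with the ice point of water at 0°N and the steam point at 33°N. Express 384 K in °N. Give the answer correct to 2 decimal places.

36.58°N

First in Celsius: 384 - 273.15 = 110.8500°C.
Linearly onto the Newton scale: 0 + (110.8500 / 100) × (33 - 0) = 36.58°N.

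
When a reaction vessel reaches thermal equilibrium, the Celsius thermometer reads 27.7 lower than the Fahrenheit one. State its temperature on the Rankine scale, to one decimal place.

482.0°R

Let x be the Fahrenheit reading; then the Celsius reading is 5/9·x - 17.7778.
(5/9·x - 17.7778) - x = -27.7  ⇒  (-4/9)·x = -9.92222  ⇒  x = 22.3250°F.
In Celsius: (22.325 - 32) × 5/9 = -5.3750°C.
In Rankine: -5.3750 × 1.8 + 491.67 = 482.0°R.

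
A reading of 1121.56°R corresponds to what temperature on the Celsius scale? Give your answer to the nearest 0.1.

In Celsius: (1121.56 - 491.67) × 5/9 = 349.9389°C.

349.9°C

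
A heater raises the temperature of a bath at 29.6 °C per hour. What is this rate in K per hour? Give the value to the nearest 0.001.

29.600 K/hour

Since only a temperature interval is involved, the additive offset between the scales drops out.
A change of 1°C is a change of 1 K, so 29.6 × 1 = 29.600.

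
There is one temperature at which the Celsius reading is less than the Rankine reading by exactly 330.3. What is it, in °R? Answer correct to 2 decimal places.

128.59°R

Let R be the Rankine reading. The Celsius reading is C = 5/9·R - 273.15.
Require C - R = -330.3: (-4/9)·R - 273.15 = -330.3.
R = (-330.3 + 273.15) / (-4/9) = 128.59.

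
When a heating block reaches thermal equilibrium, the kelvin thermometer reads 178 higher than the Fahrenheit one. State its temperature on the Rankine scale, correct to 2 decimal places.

Let x be the Fahrenheit reading; then the kelvin reading is 5/9·x + 255.372.
(5/9·x + 255.372) - x = 178  ⇒  (-4/9)·x = -77.3722  ⇒  x = 174.0875°F.
In Celsius: (174.0875 - 32) × 5/9 = 78.9375°C.
In Rankine: 78.9375 × 1.8 + 491.67 = 633.76°R.

633.76°R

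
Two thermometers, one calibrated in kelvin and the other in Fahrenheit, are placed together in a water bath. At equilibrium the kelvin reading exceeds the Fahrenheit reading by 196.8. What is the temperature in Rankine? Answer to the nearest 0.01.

Let x be the kelvin reading; then the Fahrenheit reading is 1.8·x - 459.67.
(1.8·x - 459.67) - x = -196.8  ⇒  (0.8)·x = 262.87  ⇒  x = 328.5875 K.
In Celsius: 328.5875 - 273.15 = 55.4375°C.
In Rankine: 55.4375 × 1.8 + 491.67 = 591.46°R.

591.46°R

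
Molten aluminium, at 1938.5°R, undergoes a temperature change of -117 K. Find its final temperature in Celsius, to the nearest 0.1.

686.8°C

Initial temperature in Celsius: (1938.5 - 491.67) × 5/9 = 803.7944°C.
The 117 K change is an interval; Kelvin and Celsius degrees are the same size, so ΔC = -117°C.
Final Celsius temperature: 803.7944 - 117.0000 = 686.7944°C.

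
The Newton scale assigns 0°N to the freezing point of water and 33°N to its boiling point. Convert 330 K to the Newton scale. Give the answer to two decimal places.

18.76°N

First in Celsius: 330 - 273.15 = 56.8500°C.
Linearly onto the Newton scale: 0 + (56.8500 / 100) × (33 - 0) = 18.76°N.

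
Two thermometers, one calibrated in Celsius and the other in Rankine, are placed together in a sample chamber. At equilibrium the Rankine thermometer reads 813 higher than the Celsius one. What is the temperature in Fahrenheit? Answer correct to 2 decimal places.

754.99°F

Let x be the Celsius reading; then the Rankine reading is 1.8·x + 491.67.
(1.8·x + 491.67) - x = 813  ⇒  (0.8)·x = 321.33  ⇒  x = 401.6625°C.
In Fahrenheit: 401.6625 × 1.8 + 32 = 754.99°F.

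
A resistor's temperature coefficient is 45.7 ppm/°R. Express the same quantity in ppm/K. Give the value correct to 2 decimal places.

82.26 ppm/K

Since only a temperature interval is involved, the additive offset between the scales drops out.
A change of 1 K is a change of 1.8°R, so per K the value is 45.7 × 1.8 = 82.26.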